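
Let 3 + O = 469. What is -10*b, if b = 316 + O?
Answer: -7820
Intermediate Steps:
O = 466 (O = -3 + 469 = 466)
b = 782 (b = 316 + 466 = 782)
-10*b = -10*782 = -7820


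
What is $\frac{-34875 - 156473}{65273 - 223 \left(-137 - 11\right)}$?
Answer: $- \frac{191348}{98277} \approx -1.947$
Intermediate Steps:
$\frac{-34875 - 156473}{65273 - 223 \left(-137 - 11\right)} = - \frac{191348}{65273 - -33004} = - \frac{191348}{65273 + 33004} = - \frac{191348}{98277}$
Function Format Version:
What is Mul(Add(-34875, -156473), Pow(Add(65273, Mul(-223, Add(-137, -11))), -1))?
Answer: Rational(-191348, 98277) ≈ -1.9470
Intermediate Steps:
Mul(Add(-34875, -156473), Pow(Add(65273, Mul(-223, Add(-137, -11))), -1)) = Mul(-191348, Pow(Add(65273, Mul(-223, -148)), -1)) = Mul(-191348, Pow(Add(65273, 33004), -1)) = Mul(-191348, Pow(98277, -1)) = Mul(-191348, Rational(1, 98277)) = Rational(-191348, 98277)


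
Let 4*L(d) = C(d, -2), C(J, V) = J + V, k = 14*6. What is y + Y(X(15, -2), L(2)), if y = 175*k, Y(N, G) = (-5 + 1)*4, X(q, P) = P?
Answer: 14684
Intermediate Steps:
k = 84
L(d) = -½ + d/4 (L(d) = (d - 2)/4 = (-2 + d)/4 = -½ + d/4)
Y(N, G) = -16 (Y(N, G) = -4*4 = -16)
y = 14700 (y = 175*84 = 14700)
y + Y(X(15, -2), L(2)) = 14700 - 16 = 14684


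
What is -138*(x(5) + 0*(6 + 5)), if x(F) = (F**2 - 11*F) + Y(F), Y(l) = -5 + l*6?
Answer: 690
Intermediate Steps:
Y(l) = -5 + 6*l
x(F) = -5 + F**2 - 5*F (x(F) = (F**2 - 11*F) + (-5 + 6*F) = -5 + F**2 - 5*F)
-138*(x(5) + 0*(6 + 5)) = -138*((-5 + 5**2 - 5*5) + 0*(6 + 5)) = -138*((-5 + 25 - 25) + 0*11) = -138*(-5 + 0) = -138*(-5) = 690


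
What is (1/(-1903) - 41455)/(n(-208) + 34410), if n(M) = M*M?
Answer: -39444433/73906811 ≈ -0.53370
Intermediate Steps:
n(M) = M²
(1/(-1903) - 41455)/(n(-208) + 34410) = (1/(-1903) - 41455)/((-208)² + 34410) = (-1/1903 - 41455)/(43264 + 34410) = -78888866/1903/77674 = -78888866/1903*1/77674 = -39444433/73906811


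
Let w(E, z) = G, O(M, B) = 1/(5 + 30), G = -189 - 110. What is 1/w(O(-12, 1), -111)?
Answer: -1/299 ≈ -0.0033445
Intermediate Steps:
G = -299
O(M, B) = 1/35
w(E, z) = -299
1/w(O(-12, 1), -111) = 1/(-299) = -1/299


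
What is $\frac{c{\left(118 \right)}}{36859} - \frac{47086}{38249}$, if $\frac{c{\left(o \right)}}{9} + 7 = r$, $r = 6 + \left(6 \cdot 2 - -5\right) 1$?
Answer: $- \frac{1730035018}{1409819891} \approx -1.2271$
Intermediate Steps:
$r = 23$ ($r = 6 + \left(12 + 5\right) 1 = 6 + 17 \cdot 1 = 6 + 17 = 23$)
$c{\left(o \right)} = 144$ ($c{\left(o \right)} = -63 + 9 \cdot 23 = -63 + 207 = 144$)
$\frac{c{\left(118 \right)}}{36859} - \frac{47086}{38249} = \frac{144}{36859} - \frac{47086}{38249} = - \frac{1730035018}{1409819891}$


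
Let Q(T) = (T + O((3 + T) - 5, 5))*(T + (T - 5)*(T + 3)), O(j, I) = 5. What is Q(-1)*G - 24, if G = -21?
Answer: 1068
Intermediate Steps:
Q(T) = (5 + T)*(T + (-5 + T)*(3 + T)) (Q(T) = (T + 5)*(T + (T - 5)*(T + 3)) = (5 + T)*(T + (-5 + T)*(3 + T)))
Q(-1)*G - 24 = (-75 + (-1)³ - 20*(-1) + 4*(-1)²)*(-21) - 24 = (-75 - 1 + 20 + 4*1)*(-21) - 24 = (-75 - 1 + 20 + 4)*(-21) - 24 = -52*(-21) - 24 = 1092 - 24 = 1068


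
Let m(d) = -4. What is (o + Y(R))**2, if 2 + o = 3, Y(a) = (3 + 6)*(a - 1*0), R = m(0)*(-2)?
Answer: 5329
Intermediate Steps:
R = 8 (R = -4*(-2) = 8)
Y(a) = 9*a (Y(a) = 9*(a + 0) = 9*a)
o = 1 (o = -2 + 3 = 1)
(o + Y(R))**2 = (1 + 9*8)**2 = (1 + 72)**2 = 73**2 = 5329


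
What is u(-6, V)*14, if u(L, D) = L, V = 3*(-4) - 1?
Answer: -84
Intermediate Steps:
V = -13 (V = -12 - 1 = -13)
u(-6, V)*14 = -6*14 = -84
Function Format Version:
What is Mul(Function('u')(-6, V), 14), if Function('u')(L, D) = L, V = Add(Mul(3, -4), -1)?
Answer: -84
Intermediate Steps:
V = -13 (V = Add(-12, -1) = -13)
Mul(Function('u')(-6, V), 14) = Mul(-6, 14) = -84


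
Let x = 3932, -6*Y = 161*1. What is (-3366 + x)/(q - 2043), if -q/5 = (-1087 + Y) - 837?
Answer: 3396/46267 ≈ 0.073400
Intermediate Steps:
Y = -161/6 ≈ -26.833
q = 58525/6 (q = -5*((-1087 - 161/6) - 837) = -5*(-6683/6 - 837) = -5*(-11705/6) = 58525/6 ≈ 9754.2)
(-3366 + x)/(q - 2043) = (-3366 + 3932)/(58525/6 - 2043) = 566/(46267/6) = 566*(6/46267) = 3396/46267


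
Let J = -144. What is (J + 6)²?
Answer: 19044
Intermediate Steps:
(J + 6)² = (-144 + 6)² = (-138)² = 19044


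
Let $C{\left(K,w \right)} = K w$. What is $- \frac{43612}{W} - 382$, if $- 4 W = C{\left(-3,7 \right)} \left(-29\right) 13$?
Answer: $- \frac{2849846}{7917} \approx -359.97$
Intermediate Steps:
$W = - \frac{7917}{4}$ ($W = - \frac{\left(-3\right) 7 \left(-29\right) 13}{4} = - \frac{\left(-21\right) \left(-29\right) 13}{4} = - \frac{609 \cdot 13}{4} = \left(- \frac{1}{4}\right) 7917 = - \frac{7917}{4} \approx -1979.3$)
$- \frac{43612}{W} - 382 = - \frac{43612}{- \frac{7917}{4}} - 382 = \left(-43612\right) \left(- \frac{4}{7917}\right) - 382 = \frac{174448}{7917} - 382 = - \frac{2849846}{7917}$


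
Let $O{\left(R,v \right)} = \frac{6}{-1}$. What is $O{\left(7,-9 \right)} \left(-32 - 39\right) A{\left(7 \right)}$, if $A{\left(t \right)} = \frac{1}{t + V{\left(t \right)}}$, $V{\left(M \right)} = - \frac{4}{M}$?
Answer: $\frac{994}{15} \approx 66.267$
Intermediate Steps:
$O{\left(R,v \right)} = -6$ ($O{\left(R,v \right)} = 6 \left(-1\right) = -6$)
$A{\left(t \right)} = \frac{1}{t - \frac{4}{t}}$
$O{\left(7,-9 \right)} \left(-32 - 39\right) A{\left(7 \right)} = - 6 \left(-32 - 39\right) \frac{7}{-4 + 7^{2}} = \left(-6\right) \left(-71\right) \frac{7}{-4 + 49} = 426 \cdot \frac{7}{45} = \frac{994}{15}$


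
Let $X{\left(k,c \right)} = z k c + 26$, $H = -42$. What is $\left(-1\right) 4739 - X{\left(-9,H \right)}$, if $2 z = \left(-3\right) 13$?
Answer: $2606$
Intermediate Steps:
$z = - \frac{39}{2}$ ($z = \frac{\left(-3\right) 13}{2} = \frac{1}{2} \left(-39\right) = - \frac{39}{2} \approx -19.5$)
$X{\left(k,c \right)} = 26 - \frac{39 c k}{2}$ ($X{\left(k,c \right)} = - \frac{39 k}{2} c + 26 = - \frac{39 c k}{2} + 26 = 26 - \frac{39 c k}{2}$)
$\left(-1\right) 4739 - X{\left(-9,H \right)} = \left(-1\right) 4739 - \left(26 - \left(-819\right) \left(-9\right)\right) = -4739 - \left(26 - 7371\right) = -4739 - -7345 = -4739 + 7345 = 2606$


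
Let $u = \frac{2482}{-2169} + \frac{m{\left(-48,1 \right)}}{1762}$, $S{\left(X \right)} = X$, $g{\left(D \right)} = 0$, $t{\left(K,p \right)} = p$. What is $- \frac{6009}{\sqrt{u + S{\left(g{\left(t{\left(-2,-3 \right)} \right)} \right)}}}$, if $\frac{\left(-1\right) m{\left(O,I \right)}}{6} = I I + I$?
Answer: $\frac{18027 i \sqrt{116758290394}}{1099828} \approx 5600.7 i$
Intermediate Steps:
$m{\left(O,I \right)} = - 6 I - 6 I^{2}$ ($m{\left(O,I \right)} = - 6 \left(I I + I\right) = - 6 \left(I^{2} + I\right) = - 6 \left(I + I^{2}\right) = - 6 I - 6 I^{2}$)
$u = - \frac{2199656}{1910889}$ ($u = \frac{2482}{-2169} + \frac{\left(-6\right) 1 \left(1 + 1\right)}{1762} = 2482 \left(- \frac{1}{2169}\right) + \left(-6\right) 1 \cdot 2 \cdot \frac{1}{1762} = - \frac{2482}{2169} - \frac{6}{881} = - \frac{2199656}{1910889} \approx -1.1511$)
$- \frac{6009}{\sqrt{u + S{\left(g{\left(t{\left(-2,-3 \right)} \right)} \right)}}} = - \frac{6009}{\sqrt{- \frac{2199656}{1910889} + 0}} = - \frac{6009}{\sqrt{- \frac{2199656}{1910889}}} = - \frac{6009}{\frac{2}{636963} i \sqrt{116758290394}} = - 6009 \left(- \frac{3 i \sqrt{116758290394}}{1099828}\right) = \frac{18027 i \sqrt{116758290394}}{1099828}$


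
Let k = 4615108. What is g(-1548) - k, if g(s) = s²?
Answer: -2218804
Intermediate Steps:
g(-1548) - k = (-1548)² - 1*4615108 = 2396304 - 4615108 = -2218804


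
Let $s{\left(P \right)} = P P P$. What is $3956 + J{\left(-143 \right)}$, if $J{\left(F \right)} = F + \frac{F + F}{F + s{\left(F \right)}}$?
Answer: $\frac{38987926}{10225} \approx 3813.0$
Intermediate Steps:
$s{\left(P \right)} = P^{3}$ ($s{\left(P \right)} = P^{2} P = P^{3}$)
$J{\left(F \right)} = F + \frac{2 F}{F + F^{3}}$ ($J{\left(F \right)} = F + \frac{F + F}{F + F^{3}} = F + \frac{2 F}{F + F^{3}}$)
$3956 + J{\left(-143 \right)} = 3956 + \frac{2 - 143 + \left(-143\right)^{3}}{1 + \left(-143\right)^{2}} = 3956 + \frac{2 - 143 - 2924207}{1 + 20449} = 3956 + \frac{1}{20450} \left(-2924348\right) = 3956 - \frac{1462174}{10225} = \frac{38987926}{10225}$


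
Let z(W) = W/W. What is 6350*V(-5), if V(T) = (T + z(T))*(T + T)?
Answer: 254000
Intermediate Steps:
z(W) = 1
V(T) = 2*T*(1 + T) (V(T) = (T + 1)*(T + T) = (1 + T)*(2*T) = 2*T*(1 + T))
6350*V(-5) = 6350*(2*(-5)*(1 - 5)) = 6350*(2*(-5)*(-4)) = 6350*40 = 254000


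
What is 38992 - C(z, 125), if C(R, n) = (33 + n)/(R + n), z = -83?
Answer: 818753/21 ≈ 38988.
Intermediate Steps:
C(R, n) = (33 + n)/(R + n)
38992 - C(z, 125) = 38992 - (33 + 125)/(-83 + 125) = 38992 - 158/42 = 38992 - 1*79/21 = 38992 - 79/21 = 818753/21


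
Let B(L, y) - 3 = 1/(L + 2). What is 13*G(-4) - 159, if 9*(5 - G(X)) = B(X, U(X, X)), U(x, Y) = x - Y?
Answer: -1757/18 ≈ -97.611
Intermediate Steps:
B(L, y) = 3 + 1/(2 + L) (B(L, y) = 3 + 1/(L + 2) = 3 + 1/(2 + L))
G(X) = 5 - (7 + 3*X)/(9*(2 + X))
13*G(-4) - 159 = 13*((83 + 42*(-4))/(9*(2 - 4))) - 159 = 13*((1/9)*(83 - 168)/(-2)) - 159 = 13*((1/9)*(-1/2)*(-85)) - 159 = 13*(85/18) - 159 = 1105/18 - 159 = -1757/18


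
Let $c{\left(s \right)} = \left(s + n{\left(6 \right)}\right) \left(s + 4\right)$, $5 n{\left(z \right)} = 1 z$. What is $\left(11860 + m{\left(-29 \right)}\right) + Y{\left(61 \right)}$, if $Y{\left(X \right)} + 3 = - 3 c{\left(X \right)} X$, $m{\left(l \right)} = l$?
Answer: $-728041$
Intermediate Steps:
$n{\left(z \right)} = \frac{z}{5}$ ($n{\left(z \right)} = \frac{1 z}{5} = \frac{z}{5}$)
$c{\left(s \right)} = \left(4 + s\right) \left(\frac{6}{5} + s\right)$ ($c{\left(s \right)} = \left(s + \frac{1}{5} \cdot 6\right) \left(s + 4\right) = \left(s + \frac{6}{5}\right) \left(4 + s\right) = \left(\frac{6}{5} + s\right) \left(4 + s\right) = \left(4 + s\right) \left(\frac{6}{5} + s\right)$)
$Y{\left(X \right)} = -3 + X \left(- \frac{72}{5} - 3 X^{2} - \frac{78 X}{5}\right)$ ($Y{\left(X \right)} = -3 + - 3 \left(\frac{24}{5} + X^{2} + \frac{26 X}{5}\right) X = -3 + \left(- \frac{72}{5} - 3 X^{2} - \frac{78 X}{5}\right) X = -3 + X \left(- \frac{72}{5} - 3 X^{2} - \frac{78 X}{5}\right)$)
$\left(11860 + m{\left(-29 \right)}\right) + Y{\left(61 \right)} = \left(11860 - 29\right) - \left(3 + \frac{183 \left(24 + 5 \cdot 61^{2} + 26 \cdot 61\right)}{5}\right) = 11831 - \left(3 + \frac{183 \left(24 + 5 \cdot 3721 + 1586\right)}{5}\right) = 11831 - \left(3 + \frac{183 \left(24 + 18605 + 1586\right)}{5}\right) = 11831 - \left(3 + \frac{183}{5} \cdot 20215\right) = 11831 - 739872 = -728041$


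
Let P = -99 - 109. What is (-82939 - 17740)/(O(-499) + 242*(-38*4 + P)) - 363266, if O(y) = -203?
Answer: -31721376239/87323 ≈ -3.6327e+5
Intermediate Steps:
P = -208
(-82939 - 17740)/(O(-499) + 242*(-38*4 + P)) - 363266 = (-82939 - 17740)/(-203 + 242*(-38*4 - 208)) - 363266 = -100679/(-203 + 242*(-152 - 208)) - 363266 = -100679/(-203 + 242*(-360)) - 363266 = -100679/(-203 - 87120) - 363266 = -100679/(-87323) - 363266 = -100679*(-1/87323) - 363266 = 100679/87323 - 363266 = -31721376239/87323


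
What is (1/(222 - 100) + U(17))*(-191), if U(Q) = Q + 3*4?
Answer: -675949/122 ≈ -5540.6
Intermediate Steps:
U(Q) = 12 + Q (U(Q) = Q + 12 = 12 + Q)
(1/(222 - 100) + U(17))*(-191) = (1/(222 - 100) + (12 + 17))*(-191) = (1/122 + 29)*(-191) = (3539/122)*(-191) = -675949/122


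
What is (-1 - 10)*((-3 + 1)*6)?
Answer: 132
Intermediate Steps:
(-1 - 10)*((-3 + 1)*6) = -(-22)*6 = -11*(-12) = 132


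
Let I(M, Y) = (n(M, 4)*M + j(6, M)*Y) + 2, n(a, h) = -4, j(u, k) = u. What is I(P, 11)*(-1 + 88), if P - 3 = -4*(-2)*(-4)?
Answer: 16008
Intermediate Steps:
P = -29 (P = 3 - 4*(-2)*(-4) = 3 + 8*(-4) = 3 - 32 = -29)
I(M, Y) = 2 - 4*M + 6*Y (I(M, Y) = (-4*M + 6*Y) + 2 = 2 - 4*M + 6*Y)
I(P, 11)*(-1 + 88) = (2 - 4*(-29) + 6*11)*(-1 + 88) = (2 + 116 + 66)*87 = 184*87 = 16008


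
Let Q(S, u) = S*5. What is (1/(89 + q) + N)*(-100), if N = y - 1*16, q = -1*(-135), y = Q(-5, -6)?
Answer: 229575/56 ≈ 4099.6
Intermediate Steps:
Q(S, u) = 5*S
y = -25 (y = 5*(-5) = -25)
q = 135
N = -41 (N = -25 - 1*16 = -25 - 16 = -41)
(1/(89 + q) + N)*(-100) = (1/(89 + 135) - 41)*(-100) = (1/224 - 41)*(-100) = -9183/224*(-100) = 229575/56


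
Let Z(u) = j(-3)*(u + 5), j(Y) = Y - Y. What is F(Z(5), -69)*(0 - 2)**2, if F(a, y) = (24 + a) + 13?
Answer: 148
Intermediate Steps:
j(Y) = 0
Z(u) = 0 (Z(u) = 0*(u + 5) = 0*(5 + u) = 0)
F(a, y) = 37 + a
F(Z(5), -69)*(0 - 2)**2 = (37 + 0)*(0 - 2)**2 = 37*(-2)**2 = 37*4 = 148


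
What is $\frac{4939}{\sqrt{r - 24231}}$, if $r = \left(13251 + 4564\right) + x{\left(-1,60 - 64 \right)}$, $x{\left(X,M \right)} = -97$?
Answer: $- \frac{4939 i \sqrt{6513}}{6513} \approx - 61.2 i$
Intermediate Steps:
$r = 17718$ ($r = \left(13251 + 4564\right) - 97 = 17815 - 97 = 17718$)
$\frac{4939}{\sqrt{r - 24231}} = \frac{4939}{\sqrt{17718 - 24231}} = \frac{4939}{\sqrt{-6513}} = \frac{4939}{i \sqrt{6513}} = 4939 \left(- \frac{i \sqrt{6513}}{6513}\right) = - \frac{4939 i \sqrt{6513}}{6513}$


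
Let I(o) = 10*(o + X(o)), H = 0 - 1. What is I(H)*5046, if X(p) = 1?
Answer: 0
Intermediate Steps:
H = -1
I(o) = 10 + 10*o (I(o) = 10*(o + 1) = 10*(1 + o) = 10 + 10*o)
I(H)*5046 = (10 + 10*(-1))*5046 = (10 - 10)*5046 = 0*5046 = 0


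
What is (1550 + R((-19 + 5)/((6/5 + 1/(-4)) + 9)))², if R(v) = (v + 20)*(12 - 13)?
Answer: 92872562500/39601 ≈ 2.3452e+6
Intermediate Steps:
R(v) = -20 - v (R(v) = (20 + v)*(-1) = -20 - v)
(1550 + R((-19 + 5)/((6/5 + 1/(-4)) + 9)))² = (1550 + (-20 - (-19 + 5)/((6/5 + 1/(-4)) + 9)))² = (1550 + (-20 - (-14)/((6*(⅕) + 1*(-¼)) + 9)))² = (1550 + (-20 - (-14)/((6/5 - ¼) + 9)))² = (1550 + (-20 - (-14)/(19/20 + 9)))² = (1550 + (-20 - (-14)/199/20))² = (1550 + (-20 - (-14)*20/199))² = (1550 + (-20 - 1*(-280/199)))² = (1550 + (-20 + 280/199))² = (1550 - 3700/199)² = (304750/199)² = 92872562500/39601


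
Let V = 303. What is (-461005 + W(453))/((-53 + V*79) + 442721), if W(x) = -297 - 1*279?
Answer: -461581/466605 ≈ -0.98923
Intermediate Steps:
W(x) = -576 (W(x) = -297 - 279 = -576)
(-461005 + W(453))/((-53 + V*79) + 442721) = (-461005 - 576)/((-53 + 303*79) + 442721) = -461581/((-53 + 23937) + 442721) = -461581/(23884 + 442721) = -461581/466605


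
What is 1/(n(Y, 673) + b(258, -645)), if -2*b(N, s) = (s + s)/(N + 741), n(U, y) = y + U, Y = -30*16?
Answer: 333/64484 ≈ 0.0051641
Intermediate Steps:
Y = -480
n(U, y) = U + y
b(N, s) = -s/(741 + N) (b(N, s) = -(s + s)/(2*(N + 741)) = -2*s/(2*(741 + N)) = -s/(741 + N))
1/(n(Y, 673) + b(258, -645)) = 1/((-480 + 673) - 1*(-645)/(741 + 258)) = 1/(193 - 1*(-645)/999) = 1/(193 - 1*(-645)*1/999) = 1/(193 + 215/333) = 1/(64484/333) = 333/64484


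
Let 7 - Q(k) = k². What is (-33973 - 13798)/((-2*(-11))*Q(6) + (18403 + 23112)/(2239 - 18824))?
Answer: 158456407/2124549 ≈ 74.583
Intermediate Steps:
Q(k) = 7 - k²
(-33973 - 13798)/((-2*(-11))*Q(6) + (18403 + 23112)/(2239 - 18824)) = (-33973 - 13798)/((-2*(-11))*(7 - 1*6²) + (18403 + 23112)/(2239 - 18824)) = -47771/(22*(7 - 1*36) + 41515/(-16585)) = -47771/(22*(7 - 36) + 41515*(-1/16585)) = -47771/(22*(-29) - 8303/3317) = -47771/(-638 - 8303/3317) = -47771/(-2124549/3317) = -47771*(-3317/2124549) = 158456407/2124549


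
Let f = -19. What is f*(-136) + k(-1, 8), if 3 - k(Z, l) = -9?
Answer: 2596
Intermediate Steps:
k(Z, l) = 12 (k(Z, l) = 3 - 1*(-9) = 3 + 9 = 12)
f*(-136) + k(-1, 8) = -19*(-136) + 12 = 2584 + 12 = 2596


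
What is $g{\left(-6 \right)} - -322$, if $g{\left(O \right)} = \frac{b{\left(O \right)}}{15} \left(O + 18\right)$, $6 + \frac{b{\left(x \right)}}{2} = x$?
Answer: $\frac{1514}{5} \approx 302.8$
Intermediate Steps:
$b{\left(x \right)} = -12 + 2 x$
$g{\left(O \right)} = \left(18 + O\right) \left(- \frac{4}{5} + \frac{2 O}{15}\right)$ ($g{\left(O \right)} = \frac{-12 + 2 O}{15} \left(O + 18\right) = \left(-12 + 2 O\right) \frac{1}{15} \left(18 + O\right) = \left(- \frac{4}{5} + \frac{2 O}{15}\right) \left(18 + O\right) = \left(18 + O\right) \left(- \frac{4}{5} + \frac{2 O}{15}\right)$)
$g{\left(-6 \right)} - -322 = \frac{2 \left(-6 - 6\right) \left(18 - 6\right)}{15} - -322 = \frac{2}{15} \left(-12\right) 12 + 322 = - \frac{96}{5} + 322 = \frac{1514}{5}$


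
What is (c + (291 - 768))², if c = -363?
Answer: 705600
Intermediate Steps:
(c + (291 - 768))² = (-363 + (291 - 768))² = (-363 - 477)² = (-840)² = 705600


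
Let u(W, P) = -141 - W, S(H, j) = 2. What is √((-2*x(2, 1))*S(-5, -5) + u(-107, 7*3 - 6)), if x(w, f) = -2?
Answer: I*√26 ≈ 5.099*I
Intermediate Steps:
√((-2*x(2, 1))*S(-5, -5) + u(-107, 7*3 - 6)) = √(-2*(-2)*2 + (-141 - 1*(-107))) = √(4*2 + (-141 + 107)) = √(8 - 34) = √(-26) = I*√26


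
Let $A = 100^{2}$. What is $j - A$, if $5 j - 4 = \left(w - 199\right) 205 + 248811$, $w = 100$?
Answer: $35704$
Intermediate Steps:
$A = 10000$
$j = 45704$ ($j = \frac{4}{5} + \frac{\left(100 - 199\right) 205 + 248811}{5} = \frac{4}{5} + \frac{\left(-99\right) 205 + 248811}{5} = \frac{4}{5} + \frac{-20295 + 248811}{5} = \frac{4}{5} + \frac{1}{5} \cdot 228516 = \frac{4}{5} + \frac{228516}{5} = 45704$)
$j - A = 45704 - 10000 = 35704$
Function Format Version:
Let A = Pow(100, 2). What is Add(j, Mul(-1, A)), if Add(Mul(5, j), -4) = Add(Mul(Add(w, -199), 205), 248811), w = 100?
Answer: 35704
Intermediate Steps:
A = 10000
j = 45704 (j = Add(Rational(4, 5), Mul(Rational(1, 5), Add(Mul(Add(100, -199), 205), 248811))) = Add(Rational(4, 5), Mul(Rational(1, 5), Add(Mul(-99, 205), 248811))) = Add(Rational(4, 5), Mul(Rational(1, 5), Add(-20295, 248811))) = Add(Rational(4, 5), Mul(Rational(1, 5), 228516)) = Add(Rational(4, 5), Rational(228516, 5)) = 45704)
Add(j, Mul(-1, A)) = Add(45704, Mul(-1, 10000)) = Add(45704, -10000) = 35704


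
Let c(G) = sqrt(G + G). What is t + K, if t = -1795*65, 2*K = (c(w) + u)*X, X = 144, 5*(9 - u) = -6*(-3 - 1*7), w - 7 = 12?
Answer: -116891 + 72*sqrt(38) ≈ -1.1645e+5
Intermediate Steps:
w = 19 (w = 7 + 12 = 19)
u = -3 (u = 9 - (-6)*(-3 - 1*7)/5 = 9 - (-6)*(-3 - 7)/5 = 9 - (-6)*(-10)/5 = 9 - 1/5*60 = 9 - 12 = -3)
c(G) = sqrt(2)*sqrt(G) (c(G) = sqrt(2*G) = sqrt(2)*sqrt(G))
K = -216 + 72*sqrt(38) (K = ((sqrt(2)*sqrt(19) - 3)*144)/2 = ((sqrt(38) - 3)*144)/2 = ((-3 + sqrt(38))*144)/2 = (-432 + 144*sqrt(38))/2 = -216 + 72*sqrt(38) ≈ 227.84)
t = -116675
t + K = -116675 + (-216 + 72*sqrt(38)) = -116891 + 72*sqrt(38)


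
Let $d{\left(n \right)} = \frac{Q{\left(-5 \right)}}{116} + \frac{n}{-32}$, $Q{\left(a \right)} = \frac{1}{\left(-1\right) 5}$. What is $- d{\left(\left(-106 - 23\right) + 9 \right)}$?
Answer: $- \frac{1087}{290} \approx -3.7483$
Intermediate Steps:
$Q{\left(a \right)} = - \frac{1}{5}$ ($Q{\left(a \right)} = \frac{1}{-5} = - \frac{1}{5}$)
$d{\left(n \right)} = - \frac{1}{580} - \frac{n}{32}$ ($d{\left(n \right)} = - \frac{1}{5 \cdot 116} + \frac{n}{-32} = \left(- \frac{1}{5}\right) \frac{1}{116} + n \left(- \frac{1}{32}\right) = - \frac{1}{580} - \frac{n}{32}$)
$- d{\left(\left(-106 - 23\right) + 9 \right)} = - (- \frac{1}{580} - \frac{\left(-106 - 23\right) + 9}{32}) = - (- \frac{1}{580} - \frac{-129 + 9}{32}) = - (- \frac{1}{580} - - \frac{15}{4}) = - (- \frac{1}{580} + \frac{15}{4}) = \left(-1\right) \frac{1087}{290} = - \frac{1087}{290}$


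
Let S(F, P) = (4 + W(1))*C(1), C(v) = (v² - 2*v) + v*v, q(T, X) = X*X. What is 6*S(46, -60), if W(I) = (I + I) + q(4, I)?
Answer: 0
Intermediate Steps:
q(T, X) = X²
W(I) = I² + 2*I (W(I) = (I + I) + I² = 2*I + I² = I² + 2*I)
C(v) = -2*v + 2*v² (C(v) = (v² - 2*v) + v² = -2*v + 2*v²)
S(F, P) = 0 (S(F, P) = (4 + 1*(2 + 1))*(2*1*(-1 + 1)) = (4 + 1*3)*(2*1*0) = (4 + 3)*0 = 7*0 = 0)
6*S(46, -60) = 6*0 = 0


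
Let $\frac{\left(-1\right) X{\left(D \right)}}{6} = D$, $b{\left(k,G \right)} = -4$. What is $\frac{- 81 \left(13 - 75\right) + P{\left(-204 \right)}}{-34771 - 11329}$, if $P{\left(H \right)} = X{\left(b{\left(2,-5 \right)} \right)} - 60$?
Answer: $- \frac{2493}{23050} \approx -0.10816$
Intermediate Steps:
$X{\left(D \right)} = - 6 D$
$P{\left(H \right)} = -36$ ($P{\left(H \right)} = \left(-6\right) \left(-4\right) - 60 = 24 - 60 = -36$)
$\frac{- 81 \left(13 - 75\right) + P{\left(-204 \right)}}{-34771 - 11329} = \frac{- 81 \left(13 - 75\right) - 36}{-34771 - 11329} = \frac{- 81 \left(13 - 75\right) - 36}{-46100} = \left(- 81 \left(13 - 75\right) - 36\right) \left(- \frac{1}{46100}\right) = \left(\left(-81\right) \left(-62\right) - 36\right) \left(- \frac{1}{46100}\right) = \left(5022 - 36\right) \left(- \frac{1}{46100}\right) = 4986 \left(- \frac{1}{46100}\right) = - \frac{2493}{23050}$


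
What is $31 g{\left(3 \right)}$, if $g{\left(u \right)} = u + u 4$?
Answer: $465$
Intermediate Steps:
$g{\left(u \right)} = 5 u$ ($g{\left(u \right)} = u + 4 u = 5 u$)
$31 g{\left(3 \right)} = 31 \cdot 5 \cdot 3 = 31 \cdot 15 = 465$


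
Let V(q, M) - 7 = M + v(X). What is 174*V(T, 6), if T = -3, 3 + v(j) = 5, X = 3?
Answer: 2610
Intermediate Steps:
v(j) = 2 (v(j) = -3 + 5 = 2)
V(q, M) = 9 + M (V(q, M) = 7 + (M + 2) = 7 + (2 + M) = 9 + M)
174*V(T, 6) = 174*(9 + 6) = 174*15 = 2610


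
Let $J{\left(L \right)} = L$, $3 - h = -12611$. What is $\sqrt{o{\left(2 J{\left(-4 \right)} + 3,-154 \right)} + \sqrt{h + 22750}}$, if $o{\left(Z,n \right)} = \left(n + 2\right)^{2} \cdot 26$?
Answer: $\sqrt{600704 + 2 \sqrt{8841}} \approx 775.17$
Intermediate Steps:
$h = 12614$ ($h = 3 - -12611 = 3 + 12611 = 12614$)
$o{\left(Z,n \right)} = 26 \left(2 + n\right)^{2}$ ($o{\left(Z,n \right)} = \left(2 + n\right)^{2} \cdot 26 = 26 \left(2 + n\right)^{2}$)
$\sqrt{o{\left(2 J{\left(-4 \right)} + 3,-154 \right)} + \sqrt{h + 22750}} = \sqrt{26 \left(2 - 154\right)^{2} + \sqrt{12614 + 22750}} = \sqrt{26 \left(-152\right)^{2} + \sqrt{35364}} = \sqrt{26 \cdot 23104 + 2 \sqrt{8841}} = \sqrt{600704 + 2 \sqrt{8841}}$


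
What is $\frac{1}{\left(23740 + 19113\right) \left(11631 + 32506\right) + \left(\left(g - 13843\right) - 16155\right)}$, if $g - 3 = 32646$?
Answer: $\frac{1}{1891405512} \approx 5.2871 \cdot 10^{-10}$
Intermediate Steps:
$g = 32649$ ($g = 3 + 32646 = 32649$)
$\frac{1}{\left(23740 + 19113\right) \left(11631 + 32506\right) + \left(\left(g - 13843\right) - 16155\right)} = \frac{1}{\left(23740 + 19113\right) \left(11631 + 32506\right) + \left(\left(32649 - 13843\right) - 16155\right)} = \frac{1}{42853 \cdot 44137 + \left(18806 - 16155\right)} = \frac{1}{1891402861 + 2651} = \frac{1}{1891405512}$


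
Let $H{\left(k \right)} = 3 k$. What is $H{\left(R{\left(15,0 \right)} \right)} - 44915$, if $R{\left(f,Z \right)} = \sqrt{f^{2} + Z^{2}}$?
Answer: $-44870$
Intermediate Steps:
$R{\left(f,Z \right)} = \sqrt{Z^{2} + f^{2}}$
$H{\left(R{\left(15,0 \right)} \right)} - 44915 = 3 \sqrt{0^{2} + 15^{2}} - 44915 = 3 \sqrt{0 + 225} - 44915 = 3 \sqrt{225} - 44915 = 3 \cdot 15 - 44915 = 45 - 44915 = -44870$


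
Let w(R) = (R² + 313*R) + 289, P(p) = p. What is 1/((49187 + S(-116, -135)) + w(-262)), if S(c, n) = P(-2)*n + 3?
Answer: 1/36387 ≈ 2.7482e-5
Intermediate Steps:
w(R) = 289 + R² + 313*R
S(c, n) = 3 - 2*n (S(c, n) = -2*n + 3 = 3 - 2*n)
1/((49187 + S(-116, -135)) + w(-262)) = 1/((49187 + (3 - 2*(-135))) + (289 + (-262)² + 313*(-262))) = 1/((49187 + (3 + 270)) + (289 + 68644 - 82006)) = 1/((49187 + 273) - 13073) = 1/(49460 - 13073) = 1/36387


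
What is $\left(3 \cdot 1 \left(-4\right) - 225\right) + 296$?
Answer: $59$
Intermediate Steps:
$\left(3 \cdot 1 \left(-4\right) - 225\right) + 296 = \left(3 \left(-4\right) - 225\right) + 296 = \left(-12 - 225\right) + 296 = -237 + 296 = 59$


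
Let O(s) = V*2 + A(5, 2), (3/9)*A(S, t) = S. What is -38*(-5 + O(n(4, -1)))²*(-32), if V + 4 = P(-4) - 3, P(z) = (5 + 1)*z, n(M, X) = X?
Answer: 3288064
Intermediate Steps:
A(S, t) = 3*S
P(z) = 6*z
V = -31 (V = -4 + (6*(-4) - 3) = -4 + (-24 - 3) = -4 - 27 = -31)
O(s) = -47 (O(s) = -31*2 + 3*5 = -62 + 15 = -47)
-38*(-5 + O(n(4, -1)))²*(-32) = -38*(-5 - 47)²*(-32) = -38*(-52)²*(-32) = -38*2704*(-32) = -102752*(-32) = 3288064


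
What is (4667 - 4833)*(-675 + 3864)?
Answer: -529374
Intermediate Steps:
(4667 - 4833)*(-675 + 3864) = -166*3189 = -529374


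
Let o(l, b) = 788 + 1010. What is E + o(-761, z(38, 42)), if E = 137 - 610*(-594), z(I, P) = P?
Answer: 364275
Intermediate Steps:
E = 362477 (E = 137 + 362340 = 362477)
o(l, b) = 1798
E + o(-761, z(38, 42)) = 362477 + 1798 = 364275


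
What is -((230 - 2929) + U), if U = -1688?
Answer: 4387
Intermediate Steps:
-((230 - 2929) + U) = -((230 - 2929) - 1688) = -(-2699 - 1688) = -1*(-4387) = 4387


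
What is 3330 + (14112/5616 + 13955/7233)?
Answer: 104511421/31343 ≈ 3334.4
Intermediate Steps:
3330 + (14112/5616 + 13955/7233) = 3330 + (14112*(1/5616) + 13955*(1/7233)) = 3330 + (98/39 + 13955/7233) = 3330 + 139231/31343 = 104511421/31343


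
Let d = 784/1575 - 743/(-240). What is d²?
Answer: 167365969/12960000 ≈ 12.914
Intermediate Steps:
d = 12937/3600 (d = 784*(1/1575) - 743*(-1/240) = 112/225 + 743/240 = 12937/3600 ≈ 3.5936)
d² = (12937/3600)² = 167365969/12960000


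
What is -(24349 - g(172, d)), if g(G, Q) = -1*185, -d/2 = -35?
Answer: -24534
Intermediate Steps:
d = 70 (d = -2*(-35) = 70)
g(G, Q) = -185
-(24349 - g(172, d)) = -(24349 - 1*(-185)) = -(24349 + 185) = -1*24534 = -24534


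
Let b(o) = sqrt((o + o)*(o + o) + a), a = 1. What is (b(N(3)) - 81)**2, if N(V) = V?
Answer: (81 - sqrt(37))**2 ≈ 5612.6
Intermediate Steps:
b(o) = sqrt(1 + 4*o**2) (b(o) = sqrt((o + o)*(o + o) + 1) = sqrt((2*o)*(2*o) + 1) = sqrt(4*o**2 + 1) = sqrt(1 + 4*o**2))
(b(N(3)) - 81)**2 = (sqrt(1 + 4*3**2) - 81)**2 = (sqrt(1 + 4*9) - 81)**2 = (sqrt(1 + 36) - 81)**2 = (sqrt(37) - 81)**2 = (-81 + sqrt(37))**2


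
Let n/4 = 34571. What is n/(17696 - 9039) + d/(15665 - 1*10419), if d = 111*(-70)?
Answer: 329086487/22707311 ≈ 14.493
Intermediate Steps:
n = 138284 (n = 4*34571 = 138284)
d = -7770
n/(17696 - 9039) + d/(15665 - 1*10419) = 138284/(17696 - 9039) - 7770/(15665 - 1*10419) = 138284/8657 - 7770/(15665 - 10419) = 138284*(1/8657) - 7770/5246 = 138284/8657 - 7770*1/5246 = 138284/8657 - 3885/2623 = 329086487/22707311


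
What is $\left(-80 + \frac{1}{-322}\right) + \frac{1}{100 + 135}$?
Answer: $- \frac{6053513}{75670} \approx -79.999$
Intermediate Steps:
$\left(-80 + \frac{1}{-322}\right) + \frac{1}{100 + 135} = \left(-80 - \frac{1}{322}\right) + \frac{1}{235} = - \frac{25761}{322} + \frac{1}{235} = - \frac{6053513}{75670}$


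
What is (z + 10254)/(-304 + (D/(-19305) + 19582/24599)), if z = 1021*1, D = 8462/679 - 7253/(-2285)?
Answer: -213007639998470625/5728153494739187 ≈ -37.186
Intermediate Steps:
D = 24260457/1551515 (D = 8462*(1/679) - 7253*(-1/2285) = 8462/679 + 7253/2285 = 24260457/1551515 ≈ 15.637)
z = 1021
(z + 10254)/(-304 + (D/(-19305) + 19582/24599)) = (1021 + 10254)/(-304 + ((24260457/1551515)/(-19305) + 19582/24599)) = 11275/(-304 + ((24260457/1551515)*(-1/19305) + 19582*(1/24599))) = 11275/(-304 + (-622063/767999925 + 19582/24599)) = 11275/(-304 + 15023672403613/18892030155075) = 11275/(-5728153494739187/18892030155075) = 11275*(-18892030155075/5728153494739187) = -213007639998470625/5728153494739187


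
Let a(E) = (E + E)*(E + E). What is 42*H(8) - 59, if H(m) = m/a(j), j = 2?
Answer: -38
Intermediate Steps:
a(E) = 4*E² (a(E) = (2*E)*(2*E) = 4*E²)
H(m) = m/16 (H(m) = m/((4*2²)) = m/((4*4)) = m/16)
42*H(8) - 59 = 42*((1/16)*8) - 59 = 42*(½) - 59 = 21 - 59 = -38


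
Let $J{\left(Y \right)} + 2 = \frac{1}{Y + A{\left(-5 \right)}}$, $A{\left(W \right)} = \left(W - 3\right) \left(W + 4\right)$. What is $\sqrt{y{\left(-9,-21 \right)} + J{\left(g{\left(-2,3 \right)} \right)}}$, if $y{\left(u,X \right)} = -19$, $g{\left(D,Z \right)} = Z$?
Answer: $\frac{i \sqrt{2530}}{11} \approx 4.5726 i$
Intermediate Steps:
$A{\left(W \right)} = \left(-3 + W\right) \left(4 + W\right)$
$J{\left(Y \right)} = -2 + \frac{1}{8 + Y}$ ($J{\left(Y \right)} = -2 + \frac{1}{Y - \left(17 - 25\right)} = -2 + \frac{1}{Y - -8} = -2 + \frac{1}{Y + 8} = -2 + \frac{1}{8 + Y}$)
$\sqrt{y{\left(-9,-21 \right)} + J{\left(g{\left(-2,3 \right)} \right)}} = \sqrt{-19 + \frac{-15 - 6}{8 + 3}} = \sqrt{-19 + \frac{-15 - 6}{11}} = \sqrt{-19 + \frac{1}{11} \left(-21\right)} = \sqrt{-19 - \frac{21}{11}} = \sqrt{- \frac{230}{11}} = \frac{i \sqrt{2530}}{11}$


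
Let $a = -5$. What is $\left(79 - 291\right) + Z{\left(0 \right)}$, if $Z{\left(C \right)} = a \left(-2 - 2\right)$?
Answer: $-192$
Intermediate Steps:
$Z{\left(C \right)} = 20$ ($Z{\left(C \right)} = - 5 \left(-2 - 2\right) = \left(-5\right) \left(-4\right) = 20$)
$\left(79 - 291\right) + Z{\left(0 \right)} = \left(79 - 291\right) + 20 = -212 + 20 = -192$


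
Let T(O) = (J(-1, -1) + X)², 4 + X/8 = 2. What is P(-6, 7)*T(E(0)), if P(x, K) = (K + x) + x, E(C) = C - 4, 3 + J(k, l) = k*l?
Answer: -1620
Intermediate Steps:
J(k, l) = -3 + k*l
X = -16 (X = -32 + 8*2 = -32 + 16 = -16)
E(C) = -4 + C
P(x, K) = K + 2*x
T(O) = 324 (T(O) = ((-3 - 1*(-1)) - 16)² = ((-3 + 1) - 16)² = (-2 - 16)² = (-18)² = 324)
P(-6, 7)*T(E(0)) = (7 + 2*(-6))*324 = (7 - 12)*324 = -5*324 = -1620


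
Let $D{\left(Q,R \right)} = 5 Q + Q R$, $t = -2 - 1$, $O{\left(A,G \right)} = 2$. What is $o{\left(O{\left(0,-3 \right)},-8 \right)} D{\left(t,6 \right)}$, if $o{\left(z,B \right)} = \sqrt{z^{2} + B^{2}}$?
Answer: $- 66 \sqrt{17} \approx -272.13$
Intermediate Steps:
$t = -3$
$o{\left(z,B \right)} = \sqrt{B^{2} + z^{2}}$
$o{\left(O{\left(0,-3 \right)},-8 \right)} D{\left(t,6 \right)} = \sqrt{\left(-8\right)^{2} + 2^{2}} \left(- 3 \left(5 + 6\right)\right) = \sqrt{64 + 4} \left(\left(-3\right) 11\right) = \sqrt{68} \left(-33\right) = 2 \sqrt{17} \left(-33\right) = - 66 \sqrt{17}$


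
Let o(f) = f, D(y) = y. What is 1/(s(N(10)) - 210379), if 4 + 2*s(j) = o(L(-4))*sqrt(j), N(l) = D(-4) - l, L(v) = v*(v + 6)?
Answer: I/(-210381*I + 4*sqrt(14)) ≈ -4.7533e-6 + 3.3815e-10*I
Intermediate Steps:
L(v) = v*(6 + v)
N(l) = -4 - l
s(j) = -2 - 4*sqrt(j) (s(j) = -2 + ((-4*(6 - 4))*sqrt(j))/2 = -2 + ((-4*2)*sqrt(j))/2 = -2 + (-8*sqrt(j))/2 = -2 - 4*sqrt(j))
1/(s(N(10)) - 210379) = 1/((-2 - 4*sqrt(-4 - 1*10)) - 210379) = 1/((-2 - 4*sqrt(-4 - 10)) - 210379) = 1/((-2 - 4*I*sqrt(14)) - 210379) = 1/(-210381 - 4*I*sqrt(14))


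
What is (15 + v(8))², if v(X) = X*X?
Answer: 6241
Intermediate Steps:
v(X) = X²
(15 + v(8))² = (15 + 8²)² = (15 + 64)² = 79² = 6241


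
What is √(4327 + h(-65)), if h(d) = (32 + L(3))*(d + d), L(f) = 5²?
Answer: I*√3083 ≈ 55.525*I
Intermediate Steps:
L(f) = 25
h(d) = 114*d (h(d) = (32 + 25)*(d + d) = 57*(2*d) = 114*d)
√(4327 + h(-65)) = √(4327 + 114*(-65)) = √(4327 - 7410) = √(-3083) = I*√3083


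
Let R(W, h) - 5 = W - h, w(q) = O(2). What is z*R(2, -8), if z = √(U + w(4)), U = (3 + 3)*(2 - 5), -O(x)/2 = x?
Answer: 15*I*√22 ≈ 70.356*I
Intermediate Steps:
O(x) = -2*x
w(q) = -4 (w(q) = -2*2 = -4)
U = -18 (U = 6*(-3) = -18)
R(W, h) = 5 + W - h (R(W, h) = 5 + (W - h) = 5 + W - h)
z = I*√22 (z = √(-18 - 4) = √(-22) = I*√22 ≈ 4.6904*I)
z*R(2, -8) = (I*√22)*(5 + 2 - 1*(-8)) = (I*√22)*(5 + 2 + 8) = (I*√22)*15 = 15*I*√22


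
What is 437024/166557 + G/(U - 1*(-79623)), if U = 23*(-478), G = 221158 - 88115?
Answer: 52151763047/11430640353 ≈ 4.5625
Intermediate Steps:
G = 133043
U = -10994
437024/166557 + G/(U - 1*(-79623)) = 437024/166557 + 133043/(-10994 - 1*(-79623)) = 437024*(1/166557) + 133043/(-10994 + 79623) = 437024/166557 + 133043/68629 = 52151763047/11430640353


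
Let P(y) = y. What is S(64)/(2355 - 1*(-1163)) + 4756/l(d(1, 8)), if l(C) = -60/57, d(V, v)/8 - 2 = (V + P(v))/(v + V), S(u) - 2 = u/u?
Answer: -79475123/17590 ≈ -4518.2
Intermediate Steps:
S(u) = 3 (S(u) = 2 + u/u = 2 + 1 = 3)
d(V, v) = 24 (d(V, v) = 16 + 8*((V + v)/(v + V)) = 16 + 8*((V + v)/(V + v)) = 16 + 8*1 = 16 + 8 = 24)
l(C) = -20/19 (l(C) = -60*1/57 = -20/19)
S(64)/(2355 - 1*(-1163)) + 4756/l(d(1, 8)) = 3/(2355 - 1*(-1163)) + 4756/(-20/19) = 3/(2355 + 1163) + 4756*(-19/20) = 3/3518 - 22591/5 = -79475123/17590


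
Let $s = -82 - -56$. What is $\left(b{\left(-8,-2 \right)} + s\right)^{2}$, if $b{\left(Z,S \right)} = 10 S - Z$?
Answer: $1444$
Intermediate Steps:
$b{\left(Z,S \right)} = - Z + 10 S$
$s = -26$ ($s = -82 + 56 = -26$)
$\left(b{\left(-8,-2 \right)} + s\right)^{2} = \left(\left(\left(-1\right) \left(-8\right) + 10 \left(-2\right)\right) - 26\right)^{2} = \left(\left(8 - 20\right) - 26\right)^{2} = \left(-12 - 26\right)^{2} = \left(-38\right)^{2} = 1444$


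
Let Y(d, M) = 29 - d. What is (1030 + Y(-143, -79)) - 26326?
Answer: -25124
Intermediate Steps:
(1030 + Y(-143, -79)) - 26326 = (1030 + (29 - 1*(-143))) - 26326 = (1030 + (29 + 143)) - 26326 = (1030 + 172) - 26326 = 1202 - 26326 = -25124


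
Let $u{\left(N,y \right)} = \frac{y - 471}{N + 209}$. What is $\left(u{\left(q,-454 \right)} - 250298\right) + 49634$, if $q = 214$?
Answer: $- \frac{84881797}{423} \approx -2.0067 \cdot 10^{5}$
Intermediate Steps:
$u{\left(N,y \right)} = \frac{-471 + y}{209 + N}$
$\left(u{\left(q,-454 \right)} - 250298\right) + 49634 = \left(\frac{-471 - 454}{209 + 214} - 250298\right) + 49634 = \left(\frac{1}{423} \left(-925\right) - 250298\right) + 49634 = \left(- \frac{925}{423} - 250298\right) + 49634 = - \frac{105876979}{423} + 49634 = - \frac{84881797}{423}$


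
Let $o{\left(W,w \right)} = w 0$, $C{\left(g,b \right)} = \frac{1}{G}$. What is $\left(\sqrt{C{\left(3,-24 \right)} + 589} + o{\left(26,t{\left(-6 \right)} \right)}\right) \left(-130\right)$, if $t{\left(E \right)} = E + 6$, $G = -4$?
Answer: $- 65 \sqrt{2355} \approx -3154.3$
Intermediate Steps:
$C{\left(g,b \right)} = - \frac{1}{4}$ ($C{\left(g,b \right)} = \frac{1}{-4} = - \frac{1}{4}$)
$t{\left(E \right)} = 6 + E$
$o{\left(W,w \right)} = 0$
$\left(\sqrt{C{\left(3,-24 \right)} + 589} + o{\left(26,t{\left(-6 \right)} \right)}\right) \left(-130\right) = \left(\sqrt{- \frac{1}{4} + 589} + 0\right) \left(-130\right) = \left(\sqrt{\frac{2355}{4}} + 0\right) \left(-130\right) = \left(\frac{\sqrt{2355}}{2} + 0\right) \left(-130\right) = \frac{\sqrt{2355}}{2} \left(-130\right) = - 65 \sqrt{2355}$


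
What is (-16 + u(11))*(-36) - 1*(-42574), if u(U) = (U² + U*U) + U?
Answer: 34042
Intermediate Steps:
u(U) = U + 2*U² (u(U) = (U² + U²) + U = 2*U² + U = U + 2*U²)
(-16 + u(11))*(-36) - 1*(-42574) = (-16 + 11*(1 + 2*11))*(-36) - 1*(-42574) = (-16 + 11*(1 + 22))*(-36) + 42574 = (-16 + 11*23)*(-36) + 42574 = (-16 + 253)*(-36) + 42574 = 237*(-36) + 42574 = -8532 + 42574 = 34042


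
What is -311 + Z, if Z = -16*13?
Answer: -519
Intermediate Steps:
Z = -208
-311 + Z = -311 - 208 = -519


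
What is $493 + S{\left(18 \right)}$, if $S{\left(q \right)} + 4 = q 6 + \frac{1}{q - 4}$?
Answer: $\frac{8359}{14} \approx 597.07$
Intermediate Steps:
$S{\left(q \right)} = -4 + \frac{1}{-4 + q} + 6 q$ ($S{\left(q \right)} = -4 + \left(q 6 + \frac{1}{q - 4}\right) = -4 + \left(6 q + \frac{1}{-4 + q}\right) = -4 + \left(\frac{1}{-4 + q} + 6 q\right) = -4 + \frac{1}{-4 + q} + 6 q$)
$493 + S{\left(18 \right)} = 493 + \frac{17 - 504 + 6 \cdot 18^{2}}{-4 + 18} = 493 + \frac{17 - 504 + 6 \cdot 324}{14} = 493 + \frac{17 - 504 + 1944}{14} = 493 + \frac{1}{14} \cdot 1457 = 493 + \frac{1457}{14} = \frac{8359}{14}$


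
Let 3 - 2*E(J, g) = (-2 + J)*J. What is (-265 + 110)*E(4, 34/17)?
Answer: 775/2 ≈ 387.50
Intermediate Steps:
E(J, g) = 3/2 - J*(-2 + J)/2 (E(J, g) = 3/2 - (-2 + J)*J/2 = 3/2 - J*(-2 + J)/2)
(-265 + 110)*E(4, 34/17) = (-265 + 110)*(3/2 + 4 - ½*4²) = -155*(3/2 + 4 - ½*16) = -155*(3/2 + 4 - 8) = -155*(-5/2) = 775/2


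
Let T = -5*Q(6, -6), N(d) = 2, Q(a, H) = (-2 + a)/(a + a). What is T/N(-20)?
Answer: -5/6 ≈ -0.83333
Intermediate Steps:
Q(a, H) = (-2 + a)/(2*a) (Q(a, H) = (-2 + a)/((2*a)) = (-2 + a)*(1/(2*a)) = (-2 + a)/(2*a))
T = -5/3 (T = -5*(-2 + 6)/(2*6) = -5*4/(2*6) = -5*1/3 = -5/3 ≈ -1.6667)
T/N(-20) = -5/3/2 = (1/2)*(-5/3) = -5/6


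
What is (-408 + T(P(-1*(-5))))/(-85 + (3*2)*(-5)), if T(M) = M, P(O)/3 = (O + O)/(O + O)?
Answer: 81/23 ≈ 3.5217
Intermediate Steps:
P(O) = 3 (P(O) = 3*((O + O)/(O + O)) = 3*((2*O)/((2*O))) = 3*((2*O)*(1/(2*O))) = 3*1 = 3)
(-408 + T(P(-1*(-5))))/(-85 + (3*2)*(-5)) = (-408 + 3)/(-85 + (3*2)*(-5)) = -405/(-85 + 6*(-5)) = -405/(-85 - 30) = -405/(-115) = -405*(-1/115) = 81/23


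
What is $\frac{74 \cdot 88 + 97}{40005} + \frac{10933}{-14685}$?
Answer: $- \frac{504180}{870331} \approx -0.5793$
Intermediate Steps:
$\frac{74 \cdot 88 + 97}{40005} + \frac{10933}{-14685} = \left(6512 + 97\right) \frac{1}{40005} + 10933 \left(- \frac{1}{14685}\right) = 6609 \cdot \frac{1}{40005} - \frac{10933}{14685} = \frac{2203}{13335} - \frac{10933}{14685} = - \frac{504180}{870331}$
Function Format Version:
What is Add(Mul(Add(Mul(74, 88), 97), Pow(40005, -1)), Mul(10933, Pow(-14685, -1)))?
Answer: Rational(-504180, 870331) ≈ -0.57930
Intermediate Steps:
Add(Mul(Add(Mul(74, 88), 97), Pow(40005, -1)), Mul(10933, Pow(-14685, -1))) = Add(Mul(Add(6512, 97), Rational(1, 40005)), Mul(10933, Rational(-1, 14685))) = Add(Mul(6609, Rational(1, 40005)), Rational(-10933, 14685)) = Add(Rational(2203, 13335), Rational(-10933, 14685)) = Rational(-504180, 870331)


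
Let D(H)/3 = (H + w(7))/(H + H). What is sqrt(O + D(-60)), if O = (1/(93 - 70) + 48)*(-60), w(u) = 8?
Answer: I*sqrt(152421230)/230 ≈ 53.678*I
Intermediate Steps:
O = -66300/23 (O = (1/23 + 48)*(-60) = (1105/23)*(-60) = -66300/23 ≈ -2882.6)
D(H) = 3*(8 + H)/(2*H) (D(H) = 3*((H + 8)/(H + H)) = 3*((8 + H)/((2*H))) = 3*((8 + H)*(1/(2*H))) = 3*((8 + H)/(2*H)) = 3*(8 + H)/(2*H))
sqrt(O + D(-60)) = sqrt(-66300/23 + (3/2 + 12/(-60))) = sqrt(-66300/23 + (3/2 + 12*(-1/60))) = sqrt(-66300/23 + (3/2 - 1/5)) = sqrt(-66300/23 + 13/10) = sqrt(-662701/230) = I*sqrt(152421230)/230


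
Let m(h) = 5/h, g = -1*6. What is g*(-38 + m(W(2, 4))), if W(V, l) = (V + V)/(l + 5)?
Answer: 321/2 ≈ 160.50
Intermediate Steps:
W(V, l) = 2*V/(5 + l) (W(V, l) = (2*V)/(5 + l) = 2*V/(5 + l))
g = -6
g*(-38 + m(W(2, 4))) = -6*(-38 + 5/((2*2/(5 + 4)))) = -6*(-38 + 5/((2*2/9))) = -6*(-38 + 5/((2*2*(⅑)))) = -6*(-38 + 5/(4/9)) = -6*(-38 + 5*(9/4)) = -6*(-38 + 45/4) = -6*(-107/4) = 321/2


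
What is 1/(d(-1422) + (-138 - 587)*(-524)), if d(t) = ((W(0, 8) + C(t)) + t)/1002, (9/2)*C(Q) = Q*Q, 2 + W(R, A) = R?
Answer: 501/190553864 ≈ 2.6292e-6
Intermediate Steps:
W(R, A) = -2 + R
C(Q) = 2*Q²/9 (C(Q) = 2*(Q*Q)/9 = 2*Q²/9)
d(t) = -1/501 + t/1002 + t²/4509 (d(t) = (((-2 + 0) + 2*t²/9) + t)/1002 = ((-2 + 2*t²/9) + t)*(1/1002) = (-2 + t + 2*t²/9)*(1/1002) = -1/501 + t/1002 + t²/4509)
1/(d(-1422) + (-138 - 587)*(-524)) = 1/((-1/501 + (1/1002)*(-1422) + (1/4509)*(-1422)²) + (-138 - 587)*(-524)) = 1/((-1/501 - 237/167 + (1/4509)*2022084) - 725*(-524)) = 1/((-1/501 - 237/167 + 74892/167) + 379900) = 1/(223964/501 + 379900) = 1/(190553864/501) = 501/190553864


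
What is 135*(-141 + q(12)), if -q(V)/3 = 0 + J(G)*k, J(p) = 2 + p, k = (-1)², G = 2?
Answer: -20655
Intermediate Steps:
k = 1
q(V) = -12 (q(V) = -3*(0 + (2 + 2)*1) = -3*(0 + 4*1) = -3*(0 + 4) = -3*4 = -12)
135*(-141 + q(12)) = 135*(-141 - 12) = 135*(-153) = -20655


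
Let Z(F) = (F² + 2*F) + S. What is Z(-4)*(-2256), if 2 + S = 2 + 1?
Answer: -20304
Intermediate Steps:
S = 1 (S = -2 + (2 + 1) = -2 + 3 = 1)
Z(F) = 1 + F² + 2*F (Z(F) = (F² + 2*F) + 1 = 1 + F² + 2*F)
Z(-4)*(-2256) = (1 + (-4)² + 2*(-4))*(-2256) = (1 + 16 - 8)*(-2256) = 9*(-2256) = -20304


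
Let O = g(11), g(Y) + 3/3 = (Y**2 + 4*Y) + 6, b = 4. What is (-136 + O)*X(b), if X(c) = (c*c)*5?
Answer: 2720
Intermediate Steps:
X(c) = 5*c**2 (X(c) = c**2*5 = 5*c**2)
g(Y) = 5 + Y**2 + 4*Y (g(Y) = -1 + ((Y**2 + 4*Y) + 6) = -1 + (6 + Y**2 + 4*Y) = 5 + Y**2 + 4*Y)
O = 170 (O = 5 + 11**2 + 4*11 = 5 + 121 + 44 = 170)
(-136 + O)*X(b) = (-136 + 170)*(5*4**2) = 34*(5*16) = 34*80 = 2720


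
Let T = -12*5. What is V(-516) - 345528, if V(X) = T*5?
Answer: -345828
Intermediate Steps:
T = -60
V(X) = -300 (V(X) = -60*5 = -300)
V(-516) - 345528 = -300 - 345528 = -345828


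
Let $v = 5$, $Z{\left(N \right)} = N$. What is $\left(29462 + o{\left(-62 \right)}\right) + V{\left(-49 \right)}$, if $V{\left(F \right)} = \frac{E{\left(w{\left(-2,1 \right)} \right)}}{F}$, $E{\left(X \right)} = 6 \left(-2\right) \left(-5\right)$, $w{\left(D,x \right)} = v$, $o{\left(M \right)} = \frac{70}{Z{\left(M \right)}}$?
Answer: $\frac{44749203}{1519} \approx 29460.0$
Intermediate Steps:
$o{\left(M \right)} = \frac{70}{M}$
$w{\left(D,x \right)} = 5$
$E{\left(X \right)} = 60$ ($E{\left(X \right)} = \left(-12\right) \left(-5\right) = 60$)
$V{\left(F \right)} = \frac{60}{F}$
$\left(29462 + o{\left(-62 \right)}\right) + V{\left(-49 \right)} = \left(29462 + \frac{70}{-62}\right) + \frac{60}{-49} = \left(29462 + 70 \left(- \frac{1}{62}\right)\right) + 60 \left(- \frac{1}{49}\right) = \left(29462 - \frac{35}{31}\right) - \frac{60}{49} = \frac{913287}{31} - \frac{60}{49} = \frac{44749203}{1519}$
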